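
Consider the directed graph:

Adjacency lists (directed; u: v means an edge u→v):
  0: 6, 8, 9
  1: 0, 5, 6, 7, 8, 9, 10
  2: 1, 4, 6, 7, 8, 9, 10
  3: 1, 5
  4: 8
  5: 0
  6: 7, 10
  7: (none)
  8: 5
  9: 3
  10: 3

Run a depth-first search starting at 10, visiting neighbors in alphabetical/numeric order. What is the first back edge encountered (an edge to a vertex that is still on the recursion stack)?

6→10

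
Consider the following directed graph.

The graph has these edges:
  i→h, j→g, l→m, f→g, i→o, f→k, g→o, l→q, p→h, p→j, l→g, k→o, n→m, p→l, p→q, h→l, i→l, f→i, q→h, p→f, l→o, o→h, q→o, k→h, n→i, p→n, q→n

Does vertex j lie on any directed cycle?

No

j lies on a cycle iff there is a path from j back to itself.
Exploring from j, it never reaches itself; equivalently, its strongly connected component is a singleton.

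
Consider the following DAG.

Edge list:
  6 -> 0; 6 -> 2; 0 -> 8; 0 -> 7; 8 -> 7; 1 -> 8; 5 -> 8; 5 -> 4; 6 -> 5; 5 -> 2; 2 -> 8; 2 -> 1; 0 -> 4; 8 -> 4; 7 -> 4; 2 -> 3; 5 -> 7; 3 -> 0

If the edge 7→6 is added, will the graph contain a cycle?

Yes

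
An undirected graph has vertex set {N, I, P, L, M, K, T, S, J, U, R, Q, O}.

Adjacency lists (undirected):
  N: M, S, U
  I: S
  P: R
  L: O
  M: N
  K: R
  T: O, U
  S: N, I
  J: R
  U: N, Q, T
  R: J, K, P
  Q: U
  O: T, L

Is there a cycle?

DFS, tracking each vertex's parent; an edge to a visited non-parent vertex closes a cycle.
Start from K:
visit K (parent –)
  visit R (parent K)
    visit J (parent R)
      J–R: parent, skip
    R–K: parent, skip
    visit P (parent R)
      P–R: parent, skip
visit N (parent –)
  visit M (parent N)
    M–N: parent, skip
  visit S (parent N)
    S–N: parent, skip
    visit I (parent S)
      I–S: parent, skip
  visit U (parent N)
    U–N: parent, skip
    visit Q (parent U)
      Q–U: parent, skip
    visit T (parent U)
      visit O (parent T)
        O–T: parent, skip
        visit L (parent O)
          L–O: parent, skip
      T–U: parent, skip
No non-parent visited neighbor found — the graph is a forest.

No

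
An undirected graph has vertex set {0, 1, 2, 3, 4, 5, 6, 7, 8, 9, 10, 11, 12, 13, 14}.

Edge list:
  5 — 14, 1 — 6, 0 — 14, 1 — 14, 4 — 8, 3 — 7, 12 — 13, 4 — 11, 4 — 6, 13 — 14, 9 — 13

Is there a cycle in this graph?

DFS, tracking each vertex's parent; an edge to a visited non-parent vertex closes a cycle.
Start from 7:
visit 7 (parent –)
  visit 3 (parent 7)
    3–7: parent, skip
visit 0 (parent –)
  visit 14 (parent 0)
    visit 1 (parent 14)
      1–14: parent, skip
      visit 6 (parent 1)
        6–1: parent, skip
        visit 4 (parent 6)
          visit 8 (parent 4)
            8–4: parent, skip
          4–6: parent, skip
          visit 11 (parent 4)
            11–4: parent, skip
    visit 5 (parent 14)
      5–14: parent, skip
    14–0: parent, skip
    visit 13 (parent 14)
      13–14: parent, skip
      visit 9 (parent 13)
        9–13: parent, skip
      visit 12 (parent 13)
        12–13: parent, skip
visit 2 (parent –)
visit 10 (parent –)
No non-parent visited neighbor found — the graph is a forest.

No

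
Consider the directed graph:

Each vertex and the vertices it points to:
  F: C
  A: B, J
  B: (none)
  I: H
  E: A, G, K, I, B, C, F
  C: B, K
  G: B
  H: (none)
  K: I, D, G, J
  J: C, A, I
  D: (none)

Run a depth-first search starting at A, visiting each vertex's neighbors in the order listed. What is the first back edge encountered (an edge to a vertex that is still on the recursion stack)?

DFS from A (visiting each vertex's neighbors in the order listed); mark gray on enter, black on exit:
A gray
  B gray
  B black
  J gray
    C gray
      C→B: B black — skip
      K gray
        I gray
          H gray
          H black
        I black
        D gray
        D black
        G gray
          G→B: B black — skip
        G black
        K→J: J is gray → back edge
First back edge: K → J.

K->J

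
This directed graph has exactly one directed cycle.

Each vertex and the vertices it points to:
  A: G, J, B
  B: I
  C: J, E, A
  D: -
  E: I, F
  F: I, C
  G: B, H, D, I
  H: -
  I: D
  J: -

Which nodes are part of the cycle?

DFS with gray/black marking from C:
C gray
  J gray
  J black
  E gray
    I gray
      D gray
      D black
    I black
    F gray
      F→I: I black — skip
      F→C: C is gray → back edge
Back edge closes the cycle C → E → F → C; its vertices are {C, E, F}.

C, E, F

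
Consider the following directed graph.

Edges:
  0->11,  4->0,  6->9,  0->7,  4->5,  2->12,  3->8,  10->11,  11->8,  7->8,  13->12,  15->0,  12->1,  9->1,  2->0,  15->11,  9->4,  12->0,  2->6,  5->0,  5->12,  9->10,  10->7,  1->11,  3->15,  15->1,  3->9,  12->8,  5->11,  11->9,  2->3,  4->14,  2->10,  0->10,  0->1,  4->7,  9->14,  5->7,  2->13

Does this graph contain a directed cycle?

Yes

DFS with white/gray/black marking, starting from 9:
9 gray
  10 gray
    7 gray
      8 gray
      8 black
    7 black
    11 gray
      11→8: 8 black — skip
      11→9: 9 is gray → back edge
Back edge found, so a cycle exists: 9 → 10 → 11 → 9.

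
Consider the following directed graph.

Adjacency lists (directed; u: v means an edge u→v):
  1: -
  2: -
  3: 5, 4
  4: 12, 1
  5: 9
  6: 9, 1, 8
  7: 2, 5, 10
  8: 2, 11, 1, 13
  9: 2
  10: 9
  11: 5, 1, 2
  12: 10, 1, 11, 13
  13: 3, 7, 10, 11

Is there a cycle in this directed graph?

Yes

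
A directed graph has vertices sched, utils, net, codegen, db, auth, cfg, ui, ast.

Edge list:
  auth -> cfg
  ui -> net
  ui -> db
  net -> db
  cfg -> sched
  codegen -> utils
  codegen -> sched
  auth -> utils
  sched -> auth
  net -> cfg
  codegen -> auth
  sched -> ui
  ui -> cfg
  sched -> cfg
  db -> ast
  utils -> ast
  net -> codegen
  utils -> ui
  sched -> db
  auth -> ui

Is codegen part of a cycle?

Yes

codegen is on a cycle iff codegen can reach itself via ≥1 edge.
codegen → sched → ui → net → codegen — yes.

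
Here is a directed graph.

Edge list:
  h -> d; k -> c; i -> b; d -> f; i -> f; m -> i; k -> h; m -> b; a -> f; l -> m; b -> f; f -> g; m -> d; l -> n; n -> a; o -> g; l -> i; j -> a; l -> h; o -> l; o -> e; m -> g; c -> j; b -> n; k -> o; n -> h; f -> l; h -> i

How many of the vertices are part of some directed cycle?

9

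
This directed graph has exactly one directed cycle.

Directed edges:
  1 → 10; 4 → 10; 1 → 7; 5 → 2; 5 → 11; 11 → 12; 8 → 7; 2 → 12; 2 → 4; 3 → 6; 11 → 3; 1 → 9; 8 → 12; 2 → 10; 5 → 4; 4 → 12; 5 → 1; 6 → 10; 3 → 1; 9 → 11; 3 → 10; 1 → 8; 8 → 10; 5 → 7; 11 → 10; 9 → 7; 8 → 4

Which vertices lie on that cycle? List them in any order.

1, 3, 9, 11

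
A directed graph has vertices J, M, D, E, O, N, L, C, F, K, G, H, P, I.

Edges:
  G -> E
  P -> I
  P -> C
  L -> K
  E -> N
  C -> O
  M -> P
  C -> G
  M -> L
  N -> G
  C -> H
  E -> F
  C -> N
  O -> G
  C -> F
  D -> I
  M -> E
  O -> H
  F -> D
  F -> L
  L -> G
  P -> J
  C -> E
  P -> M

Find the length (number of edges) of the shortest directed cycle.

2

For each vertex v, BFS finds the shortest path from v back to v.
The shortest such closed walk is M → P → M, length 2.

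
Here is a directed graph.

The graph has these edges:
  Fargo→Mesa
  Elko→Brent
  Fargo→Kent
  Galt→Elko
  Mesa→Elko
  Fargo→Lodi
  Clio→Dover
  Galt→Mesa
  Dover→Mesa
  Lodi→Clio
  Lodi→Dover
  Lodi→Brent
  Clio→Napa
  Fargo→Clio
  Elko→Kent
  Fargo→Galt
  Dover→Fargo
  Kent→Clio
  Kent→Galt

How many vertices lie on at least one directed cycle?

8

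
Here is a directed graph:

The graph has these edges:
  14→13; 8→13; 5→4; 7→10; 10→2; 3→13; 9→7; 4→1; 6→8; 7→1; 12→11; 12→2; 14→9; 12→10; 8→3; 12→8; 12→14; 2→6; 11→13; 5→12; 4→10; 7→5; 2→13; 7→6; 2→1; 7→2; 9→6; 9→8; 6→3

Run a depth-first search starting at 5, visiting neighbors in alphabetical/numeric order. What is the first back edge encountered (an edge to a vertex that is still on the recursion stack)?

7->5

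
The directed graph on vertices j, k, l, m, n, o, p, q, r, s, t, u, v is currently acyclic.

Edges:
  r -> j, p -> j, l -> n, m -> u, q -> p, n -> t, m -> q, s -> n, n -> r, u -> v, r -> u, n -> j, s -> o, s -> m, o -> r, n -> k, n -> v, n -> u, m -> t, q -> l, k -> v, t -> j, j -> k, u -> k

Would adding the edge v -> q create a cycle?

Adding v→q creates a cycle iff q can already reach v.
Path from q: q → l → n → v.
So q → … → v → q is a cycle.

Yes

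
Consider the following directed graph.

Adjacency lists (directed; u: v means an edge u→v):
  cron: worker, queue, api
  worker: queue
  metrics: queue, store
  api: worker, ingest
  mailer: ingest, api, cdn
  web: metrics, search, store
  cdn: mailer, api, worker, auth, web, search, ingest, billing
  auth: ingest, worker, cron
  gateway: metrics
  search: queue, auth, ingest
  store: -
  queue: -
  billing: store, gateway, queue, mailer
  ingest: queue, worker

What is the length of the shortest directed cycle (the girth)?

2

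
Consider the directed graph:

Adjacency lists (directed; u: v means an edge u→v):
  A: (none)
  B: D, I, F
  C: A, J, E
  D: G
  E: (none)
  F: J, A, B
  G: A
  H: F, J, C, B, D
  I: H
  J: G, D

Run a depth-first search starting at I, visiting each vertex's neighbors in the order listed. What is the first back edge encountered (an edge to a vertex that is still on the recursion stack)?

B->I

DFS from I (visiting each vertex's neighbors in the order listed); mark gray on enter, black on exit:
I gray
  H gray
    F gray
      J gray
        G gray
          A gray
          A black
        G black
        D gray
          D→G: G black — skip
        D black
      J black
      F→A: A black — skip
      B gray
        B→D: D black — skip
        B→I: I is gray → back edge
First back edge: B → I.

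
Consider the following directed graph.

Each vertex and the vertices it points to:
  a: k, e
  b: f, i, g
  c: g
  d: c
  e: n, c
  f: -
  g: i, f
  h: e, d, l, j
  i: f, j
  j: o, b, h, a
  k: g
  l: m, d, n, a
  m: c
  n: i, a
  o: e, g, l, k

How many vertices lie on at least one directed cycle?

A vertex is on a directed cycle iff it belongs to a strongly connected component of size ≥ 2 (or has a self-loop).
The vertices on cycles are {a, b, c, d, e, g, h, i, j, k, l, m, n, o} — 14 in total.

14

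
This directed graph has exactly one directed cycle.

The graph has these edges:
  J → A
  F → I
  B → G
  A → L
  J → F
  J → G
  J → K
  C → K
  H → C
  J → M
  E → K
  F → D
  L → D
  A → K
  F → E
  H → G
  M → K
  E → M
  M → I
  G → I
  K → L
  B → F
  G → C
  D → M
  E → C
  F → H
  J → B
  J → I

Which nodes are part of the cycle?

DFS with gray/black marking from L:
L gray
  D gray
    M gray
      I gray
      I black
      K gray
        K→L: L is gray → back edge
Back edge closes the cycle L → D → M → K → L; its vertices are {D, K, L, M}.

D, K, L, M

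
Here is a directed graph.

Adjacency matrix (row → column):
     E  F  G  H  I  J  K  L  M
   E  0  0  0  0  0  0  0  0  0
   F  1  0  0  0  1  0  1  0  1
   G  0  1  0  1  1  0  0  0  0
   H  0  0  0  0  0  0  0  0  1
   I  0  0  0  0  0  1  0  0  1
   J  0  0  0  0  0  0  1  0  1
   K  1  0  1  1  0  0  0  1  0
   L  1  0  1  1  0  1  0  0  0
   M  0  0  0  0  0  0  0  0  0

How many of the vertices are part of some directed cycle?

6

A vertex is on a directed cycle iff it belongs to a strongly connected component of size ≥ 2 (or has a self-loop).
The vertices on cycles are {F, G, I, J, K, L} — 6 in total.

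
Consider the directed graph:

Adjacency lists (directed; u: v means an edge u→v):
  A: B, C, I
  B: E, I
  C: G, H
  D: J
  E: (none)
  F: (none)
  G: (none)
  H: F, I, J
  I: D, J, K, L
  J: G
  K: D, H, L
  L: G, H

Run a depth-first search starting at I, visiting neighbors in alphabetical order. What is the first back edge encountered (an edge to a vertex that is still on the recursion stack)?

DFS from I (visiting neighbors in alphabetical order); mark gray on enter, black on exit:
I gray
  D gray
    J gray
      G gray
      G black
    J black
  D black
  I→J: J black — skip
  K gray
    K→D: D black — skip
    H gray
      F gray
      F black
      H→I: I is gray → back edge
First back edge: H → I.

H→I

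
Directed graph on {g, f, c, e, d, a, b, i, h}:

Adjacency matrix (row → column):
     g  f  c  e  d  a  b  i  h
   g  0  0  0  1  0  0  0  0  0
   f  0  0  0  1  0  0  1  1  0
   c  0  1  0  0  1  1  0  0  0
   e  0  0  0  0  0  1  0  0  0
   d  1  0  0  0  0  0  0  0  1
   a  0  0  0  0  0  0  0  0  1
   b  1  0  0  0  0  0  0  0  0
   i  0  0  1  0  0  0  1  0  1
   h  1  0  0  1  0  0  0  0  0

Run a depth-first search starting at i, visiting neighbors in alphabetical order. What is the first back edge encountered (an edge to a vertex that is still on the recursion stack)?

h->e

DFS from i (visiting neighbors in alphabetical order); mark gray on enter, black on exit:
i gray
  b gray
    g gray
      e gray
        a gray
          h gray
            h→e: e is gray → back edge
First back edge: h → e.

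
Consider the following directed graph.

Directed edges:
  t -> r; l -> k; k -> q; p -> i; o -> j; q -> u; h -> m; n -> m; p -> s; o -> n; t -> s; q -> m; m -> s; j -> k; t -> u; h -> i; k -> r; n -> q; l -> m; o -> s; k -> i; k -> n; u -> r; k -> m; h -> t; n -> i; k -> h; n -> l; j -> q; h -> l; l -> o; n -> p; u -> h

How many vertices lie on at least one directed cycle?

A vertex is on a directed cycle iff it belongs to a strongly connected component of size ≥ 2 (or has a self-loop).
The vertices on cycles are {h, j, k, l, n, o, q, t, u} — 9 in total.

9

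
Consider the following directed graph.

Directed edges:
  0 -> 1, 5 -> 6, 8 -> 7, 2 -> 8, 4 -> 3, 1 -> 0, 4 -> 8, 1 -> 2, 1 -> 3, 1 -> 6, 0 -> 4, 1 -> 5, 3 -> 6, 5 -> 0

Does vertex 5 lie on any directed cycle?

5 is on a cycle iff 5 can reach itself via ≥1 edge.
5 → 0 → 1 → 5 — yes.

Yes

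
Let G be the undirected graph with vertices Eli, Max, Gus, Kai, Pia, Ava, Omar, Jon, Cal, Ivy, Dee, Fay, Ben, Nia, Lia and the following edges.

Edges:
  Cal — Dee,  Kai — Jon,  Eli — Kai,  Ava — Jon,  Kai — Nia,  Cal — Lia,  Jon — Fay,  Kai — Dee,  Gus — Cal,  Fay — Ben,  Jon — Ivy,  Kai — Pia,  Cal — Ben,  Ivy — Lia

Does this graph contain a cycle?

Yes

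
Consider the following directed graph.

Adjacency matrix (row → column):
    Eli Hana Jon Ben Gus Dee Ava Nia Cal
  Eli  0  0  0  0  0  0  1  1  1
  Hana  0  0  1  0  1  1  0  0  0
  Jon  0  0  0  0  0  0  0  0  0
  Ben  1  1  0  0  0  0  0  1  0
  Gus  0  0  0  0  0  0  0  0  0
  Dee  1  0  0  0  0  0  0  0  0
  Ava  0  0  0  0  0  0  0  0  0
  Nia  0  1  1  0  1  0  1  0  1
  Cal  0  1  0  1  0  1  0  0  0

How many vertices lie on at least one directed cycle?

6

A vertex is on a directed cycle iff it belongs to a strongly connected component of size ≥ 2 (or has a self-loop).
The vertices on cycles are {Ben, Cal, Dee, Eli, Nia, Hana} — 6 in total.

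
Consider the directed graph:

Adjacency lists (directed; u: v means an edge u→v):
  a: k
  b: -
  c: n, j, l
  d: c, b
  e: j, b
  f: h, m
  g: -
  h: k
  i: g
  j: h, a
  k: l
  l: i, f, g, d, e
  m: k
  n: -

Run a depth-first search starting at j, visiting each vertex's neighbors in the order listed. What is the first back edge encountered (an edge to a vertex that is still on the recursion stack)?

f->h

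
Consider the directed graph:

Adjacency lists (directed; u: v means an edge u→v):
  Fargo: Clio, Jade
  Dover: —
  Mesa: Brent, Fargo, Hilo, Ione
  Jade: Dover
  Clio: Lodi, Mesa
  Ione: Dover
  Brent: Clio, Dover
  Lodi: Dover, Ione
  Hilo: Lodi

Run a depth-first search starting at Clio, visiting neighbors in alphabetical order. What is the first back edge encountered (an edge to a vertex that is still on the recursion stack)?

DFS from Clio (visiting neighbors in alphabetical order); mark gray on enter, black on exit:
Clio gray
  Lodi gray
    Dover gray
    Dover black
    Ione gray
      Ione→Dover: Dover black — skip
    Ione black
  Lodi black
  Mesa gray
    Brent gray
      Brent→Clio: Clio is gray → back edge
First back edge: Brent → Clio.

Brent->Clio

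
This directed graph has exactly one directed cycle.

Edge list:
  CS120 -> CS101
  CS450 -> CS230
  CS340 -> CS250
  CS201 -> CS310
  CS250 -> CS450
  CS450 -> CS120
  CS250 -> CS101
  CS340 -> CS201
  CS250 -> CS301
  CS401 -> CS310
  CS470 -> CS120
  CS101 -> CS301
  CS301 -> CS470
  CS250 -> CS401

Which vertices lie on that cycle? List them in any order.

CS101, CS120, CS301, CS470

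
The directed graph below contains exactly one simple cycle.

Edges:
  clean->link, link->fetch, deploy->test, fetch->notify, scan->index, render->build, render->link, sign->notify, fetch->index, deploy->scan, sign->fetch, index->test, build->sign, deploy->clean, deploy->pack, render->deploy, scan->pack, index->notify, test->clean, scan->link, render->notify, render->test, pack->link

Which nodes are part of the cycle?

link, test, clean, fetch, index

DFS with gray/black marking from test:
test gray
  clean gray
    link gray
      fetch gray
        index gray
          index→test: test is gray → back edge
Back edge closes the cycle test → clean → link → fetch → index → test; its vertices are {link, test, clean, fetch, index}.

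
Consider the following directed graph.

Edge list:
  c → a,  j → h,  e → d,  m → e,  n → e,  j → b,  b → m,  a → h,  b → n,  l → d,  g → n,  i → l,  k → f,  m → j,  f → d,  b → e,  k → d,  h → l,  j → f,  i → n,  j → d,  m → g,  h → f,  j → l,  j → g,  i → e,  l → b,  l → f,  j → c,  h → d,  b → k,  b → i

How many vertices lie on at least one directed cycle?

8

A vertex is on a directed cycle iff it belongs to a strongly connected component of size ≥ 2 (or has a self-loop).
The vertices on cycles are {a, b, c, h, i, j, l, m} — 8 in total.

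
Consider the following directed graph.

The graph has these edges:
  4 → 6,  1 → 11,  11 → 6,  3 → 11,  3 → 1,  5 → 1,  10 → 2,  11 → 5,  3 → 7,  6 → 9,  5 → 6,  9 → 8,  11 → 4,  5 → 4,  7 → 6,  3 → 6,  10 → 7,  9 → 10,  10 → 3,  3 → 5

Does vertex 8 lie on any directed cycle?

No

8 lies on a cycle iff there is a path from 8 back to itself.
Exploring from 8, it never reaches itself; equivalently, its strongly connected component is a singleton.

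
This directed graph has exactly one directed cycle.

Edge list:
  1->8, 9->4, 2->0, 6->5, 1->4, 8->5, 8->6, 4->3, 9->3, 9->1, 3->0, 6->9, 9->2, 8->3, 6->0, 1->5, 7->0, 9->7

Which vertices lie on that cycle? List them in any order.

1, 6, 8, 9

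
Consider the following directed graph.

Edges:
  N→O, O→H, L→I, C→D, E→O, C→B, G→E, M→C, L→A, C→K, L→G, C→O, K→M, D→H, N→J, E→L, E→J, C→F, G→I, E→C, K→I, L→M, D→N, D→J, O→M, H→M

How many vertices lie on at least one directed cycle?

10

A vertex is on a directed cycle iff it belongs to a strongly connected component of size ≥ 2 (or has a self-loop).
The vertices on cycles are {C, D, E, G, H, K, L, M, N, O} — 10 in total.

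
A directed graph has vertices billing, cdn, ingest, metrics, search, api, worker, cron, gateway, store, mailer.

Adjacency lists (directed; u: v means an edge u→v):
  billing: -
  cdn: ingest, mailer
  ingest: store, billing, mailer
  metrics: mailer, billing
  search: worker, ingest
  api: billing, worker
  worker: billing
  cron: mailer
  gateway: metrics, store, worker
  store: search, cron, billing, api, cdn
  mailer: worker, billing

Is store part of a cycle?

store is on a cycle iff store can reach itself via ≥1 edge.
store → search → ingest → store — yes.

Yes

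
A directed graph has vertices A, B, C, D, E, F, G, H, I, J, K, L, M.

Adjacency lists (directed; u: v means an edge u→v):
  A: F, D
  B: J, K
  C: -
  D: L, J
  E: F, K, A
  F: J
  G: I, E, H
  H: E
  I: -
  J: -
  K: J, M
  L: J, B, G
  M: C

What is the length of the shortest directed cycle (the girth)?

5

For each vertex v, BFS finds the shortest path from v back to v.
The shortest such closed walk is L → G → E → A → D → L, length 5.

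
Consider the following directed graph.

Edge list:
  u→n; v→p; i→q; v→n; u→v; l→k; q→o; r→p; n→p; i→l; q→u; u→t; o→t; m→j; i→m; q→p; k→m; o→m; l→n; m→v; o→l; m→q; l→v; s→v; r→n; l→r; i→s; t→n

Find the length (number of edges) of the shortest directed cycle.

3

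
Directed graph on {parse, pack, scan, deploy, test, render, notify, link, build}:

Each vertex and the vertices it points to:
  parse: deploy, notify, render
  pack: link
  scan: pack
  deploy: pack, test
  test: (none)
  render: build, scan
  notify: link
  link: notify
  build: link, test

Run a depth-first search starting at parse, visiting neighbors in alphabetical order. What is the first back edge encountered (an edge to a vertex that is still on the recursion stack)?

notify->link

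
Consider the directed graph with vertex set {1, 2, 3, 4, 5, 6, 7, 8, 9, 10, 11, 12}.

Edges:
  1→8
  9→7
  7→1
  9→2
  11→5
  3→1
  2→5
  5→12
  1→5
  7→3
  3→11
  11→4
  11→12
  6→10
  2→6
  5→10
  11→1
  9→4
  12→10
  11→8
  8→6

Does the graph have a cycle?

DFS with white/gray/black marking, starting from 4:
4 gray
4 black
1 gray
  5 gray
    12 gray
      10 gray
      10 black
    12 black
    5→10: 10 black — skip
  5 black
  8 gray
    6 gray
      6→10: 10 black — skip
    6 black
  8 black
1 black
2 gray
  2→5: 5 black — skip
  2→6: 6 black — skip
2 black
3 gray
  11 gray
    11→5: 5 black — skip
    11→12: 12 black — skip
    11→1: 1 black — skip
    11→8: 8 black — skip
    11→4: 4 black — skip
  11 black
  3→1: 1 black — skip
3 black
7 gray
  7→1: 1 black — skip
  7→3: 3 black — skip
7 black
9 gray
  9→4: 4 black — skip
  9→7: 7 black — skip
  9→2: 2 black — skip
9 black
Every edge goes to a white or black vertex — no back edge, so the graph is acyclic.

No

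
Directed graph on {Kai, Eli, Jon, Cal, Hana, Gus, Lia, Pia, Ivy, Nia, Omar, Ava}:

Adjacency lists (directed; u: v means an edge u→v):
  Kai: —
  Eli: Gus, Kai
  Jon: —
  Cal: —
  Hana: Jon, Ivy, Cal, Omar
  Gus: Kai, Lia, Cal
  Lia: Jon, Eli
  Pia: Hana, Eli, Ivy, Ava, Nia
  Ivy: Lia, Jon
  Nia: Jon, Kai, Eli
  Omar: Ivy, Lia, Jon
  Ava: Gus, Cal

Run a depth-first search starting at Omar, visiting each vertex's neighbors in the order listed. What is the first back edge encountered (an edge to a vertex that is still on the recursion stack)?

DFS from Omar (visiting each vertex's neighbors in the order listed); mark gray on enter, black on exit:
Omar gray
  Ivy gray
    Lia gray
      Jon gray
      Jon black
      Eli gray
        Gus gray
          Kai gray
          Kai black
          Gus→Lia: Lia is gray → back edge
First back edge: Gus → Lia.

Gus→Lia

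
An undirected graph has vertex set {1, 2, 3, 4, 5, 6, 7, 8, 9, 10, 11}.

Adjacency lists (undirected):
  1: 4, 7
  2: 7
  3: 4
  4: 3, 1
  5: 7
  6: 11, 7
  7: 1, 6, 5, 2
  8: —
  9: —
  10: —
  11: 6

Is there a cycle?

DFS, tracking each vertex's parent; an edge to a visited non-parent vertex closes a cycle.
Start from 6:
visit 6 (parent –)
  visit 11 (parent 6)
    11–6: parent, skip
  visit 7 (parent 6)
    visit 1 (parent 7)
      visit 4 (parent 1)
        visit 3 (parent 4)
          3–4: parent, skip
        4–1: parent, skip
      1–7: parent, skip
    7–6: parent, skip
    visit 5 (parent 7)
      5–7: parent, skip
    visit 2 (parent 7)
      2–7: parent, skip
visit 8 (parent –)
visit 9 (parent –)
visit 10 (parent –)
No non-parent visited neighbor found — the graph is a forest.

No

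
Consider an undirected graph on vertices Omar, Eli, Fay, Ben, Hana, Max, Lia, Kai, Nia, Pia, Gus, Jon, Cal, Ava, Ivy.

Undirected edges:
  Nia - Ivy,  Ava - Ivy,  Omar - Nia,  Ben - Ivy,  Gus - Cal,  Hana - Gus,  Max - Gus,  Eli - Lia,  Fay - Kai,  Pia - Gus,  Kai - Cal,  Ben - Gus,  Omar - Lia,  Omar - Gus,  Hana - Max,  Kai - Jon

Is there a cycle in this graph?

DFS, tracking each vertex's parent; an edge to a visited non-parent vertex closes a cycle.
Start from Ivy:
visit Ivy (parent –)
  visit Nia (parent Ivy)
    Nia–Ivy: parent, skip
    visit Omar (parent Nia)
      Omar–Nia: parent, skip
      visit Lia (parent Omar)
        visit Eli (parent Lia)
          Eli–Lia: parent, skip
        Lia–Omar: parent, skip
      visit Gus (parent Omar)
        visit Pia (parent Gus)
          Pia–Gus: parent, skip
        visit Cal (parent Gus)
          Cal–Gus: parent, skip
          visit Kai (parent Cal)
            visit Fay (parent Kai)
              Fay–Kai: parent, skip
            Kai–Cal: parent, skip
            visit Jon (parent Kai)
              Jon–Kai: parent, skip
        Gus–Omar: parent, skip
        visit Max (parent Gus)
          Max–Gus: parent, skip
          visit Hana (parent Max)
            Hana–Max: parent, skip
            Hana–Gus: Gus visited and ≠ parent → cycle
Cycle: Gus – Max – Hana – Gus.

Yes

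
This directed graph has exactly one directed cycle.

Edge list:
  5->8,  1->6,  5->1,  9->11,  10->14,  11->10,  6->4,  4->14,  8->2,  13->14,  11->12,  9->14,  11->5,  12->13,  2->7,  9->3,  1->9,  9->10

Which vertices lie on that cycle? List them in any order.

1, 5, 9, 11

DFS with gray/black marking from 5:
5 gray
  8 gray
    2 gray
      7 gray
      7 black
    2 black
  8 black
  1 gray
    9 gray
      10 gray
        14 gray
        14 black
      10 black
      9→14: 14 black — skip
      3 gray
      3 black
      11 gray
        11→10: 10 black — skip
        11→5: 5 is gray → back edge
Back edge closes the cycle 5 → 1 → 9 → 11 → 5; its vertices are {1, 5, 9, 11}.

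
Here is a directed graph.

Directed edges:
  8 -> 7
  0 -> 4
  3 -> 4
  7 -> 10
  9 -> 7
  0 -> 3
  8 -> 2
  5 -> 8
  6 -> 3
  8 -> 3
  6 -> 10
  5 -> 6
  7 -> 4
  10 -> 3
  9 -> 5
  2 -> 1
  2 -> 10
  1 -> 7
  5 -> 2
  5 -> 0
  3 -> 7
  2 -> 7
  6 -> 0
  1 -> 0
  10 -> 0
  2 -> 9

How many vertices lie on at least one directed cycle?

A vertex is on a directed cycle iff it belongs to a strongly connected component of size ≥ 2 (or has a self-loop).
The vertices on cycles are {0, 2, 3, 5, 7, 8, 9, 10} — 8 in total.

8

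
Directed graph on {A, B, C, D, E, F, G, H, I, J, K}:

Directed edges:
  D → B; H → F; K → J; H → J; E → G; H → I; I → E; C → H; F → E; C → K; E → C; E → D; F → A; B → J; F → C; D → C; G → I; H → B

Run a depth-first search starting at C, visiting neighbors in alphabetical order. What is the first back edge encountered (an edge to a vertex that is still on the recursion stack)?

DFS from C (visiting neighbors in alphabetical order); mark gray on enter, black on exit:
C gray
  H gray
    B gray
      J gray
      J black
    B black
    F gray
      A gray
      A black
      F→C: C is gray → back edge
First back edge: F → C.

F→C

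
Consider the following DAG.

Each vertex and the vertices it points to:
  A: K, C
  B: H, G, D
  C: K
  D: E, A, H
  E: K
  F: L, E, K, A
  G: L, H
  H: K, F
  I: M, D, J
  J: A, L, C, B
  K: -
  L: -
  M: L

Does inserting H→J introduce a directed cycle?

Adding H→J creates a cycle iff J can already reach H.
Path from J: J → B → H.
So J → … → H → J is a cycle.

Yes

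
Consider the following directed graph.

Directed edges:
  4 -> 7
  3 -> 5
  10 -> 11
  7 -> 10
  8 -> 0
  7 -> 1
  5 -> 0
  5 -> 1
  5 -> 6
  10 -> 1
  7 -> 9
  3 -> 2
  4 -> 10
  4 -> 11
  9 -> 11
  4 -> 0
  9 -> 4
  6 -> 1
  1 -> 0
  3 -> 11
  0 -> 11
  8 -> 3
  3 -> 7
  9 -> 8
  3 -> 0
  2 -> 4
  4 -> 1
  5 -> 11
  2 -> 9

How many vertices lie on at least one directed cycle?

A vertex is on a directed cycle iff it belongs to a strongly connected component of size ≥ 2 (or has a self-loop).
The vertices on cycles are {2, 3, 4, 7, 8, 9} — 6 in total.

6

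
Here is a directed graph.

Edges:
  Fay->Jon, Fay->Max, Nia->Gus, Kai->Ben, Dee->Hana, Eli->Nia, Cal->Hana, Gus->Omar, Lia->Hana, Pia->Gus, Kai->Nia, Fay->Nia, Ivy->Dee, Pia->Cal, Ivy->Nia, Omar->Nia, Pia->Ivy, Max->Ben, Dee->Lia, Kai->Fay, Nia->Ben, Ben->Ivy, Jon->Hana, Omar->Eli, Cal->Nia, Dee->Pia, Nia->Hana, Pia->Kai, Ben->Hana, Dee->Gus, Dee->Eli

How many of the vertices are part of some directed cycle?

12

A vertex is on a directed cycle iff it belongs to a strongly connected component of size ≥ 2 (or has a self-loop).
The vertices on cycles are {Ben, Cal, Dee, Eli, Fay, Gus, Ivy, Kai, Max, Nia, Pia, Omar} — 12 in total.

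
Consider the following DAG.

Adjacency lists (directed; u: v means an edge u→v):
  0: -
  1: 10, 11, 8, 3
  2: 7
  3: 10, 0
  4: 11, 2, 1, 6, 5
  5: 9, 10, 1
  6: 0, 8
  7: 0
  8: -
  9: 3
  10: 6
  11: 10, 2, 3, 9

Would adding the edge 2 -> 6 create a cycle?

Adding 2→6 creates a cycle iff 6 can already reach 2.
Explore from 6: no path reaches 2. The graph stays acyclic.

No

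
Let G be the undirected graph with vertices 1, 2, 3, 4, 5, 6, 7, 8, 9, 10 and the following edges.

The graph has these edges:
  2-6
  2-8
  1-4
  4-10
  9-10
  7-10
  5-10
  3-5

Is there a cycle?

DFS, tracking each vertex's parent; an edge to a visited non-parent vertex closes a cycle.
Start from 3:
visit 3 (parent –)
  visit 5 (parent 3)
    5–3: parent, skip
    visit 10 (parent 5)
      visit 4 (parent 10)
        4–10: parent, skip
        visit 1 (parent 4)
          1–4: parent, skip
      visit 7 (parent 10)
        7–10: parent, skip
      10–5: parent, skip
      visit 9 (parent 10)
        9–10: parent, skip
visit 2 (parent –)
  visit 8 (parent 2)
    8–2: parent, skip
  visit 6 (parent 2)
    6–2: parent, skip
No non-parent visited neighbor found — the graph is a forest.

No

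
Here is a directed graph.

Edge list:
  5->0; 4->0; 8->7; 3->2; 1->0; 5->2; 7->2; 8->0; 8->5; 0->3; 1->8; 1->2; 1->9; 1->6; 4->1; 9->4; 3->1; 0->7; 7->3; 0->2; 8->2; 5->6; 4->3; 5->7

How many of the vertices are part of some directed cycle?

A vertex is on a directed cycle iff it belongs to a strongly connected component of size ≥ 2 (or has a self-loop).
The vertices on cycles are {0, 1, 3, 4, 5, 7, 8, 9} — 8 in total.

8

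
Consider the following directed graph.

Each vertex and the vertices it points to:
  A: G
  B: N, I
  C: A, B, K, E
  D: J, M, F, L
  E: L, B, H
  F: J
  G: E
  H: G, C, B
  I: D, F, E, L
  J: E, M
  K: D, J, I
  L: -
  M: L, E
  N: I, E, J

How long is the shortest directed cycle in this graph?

For each vertex v, BFS finds the shortest path from v back to v.
The shortest such closed walk is H → G → E → H, length 3.

3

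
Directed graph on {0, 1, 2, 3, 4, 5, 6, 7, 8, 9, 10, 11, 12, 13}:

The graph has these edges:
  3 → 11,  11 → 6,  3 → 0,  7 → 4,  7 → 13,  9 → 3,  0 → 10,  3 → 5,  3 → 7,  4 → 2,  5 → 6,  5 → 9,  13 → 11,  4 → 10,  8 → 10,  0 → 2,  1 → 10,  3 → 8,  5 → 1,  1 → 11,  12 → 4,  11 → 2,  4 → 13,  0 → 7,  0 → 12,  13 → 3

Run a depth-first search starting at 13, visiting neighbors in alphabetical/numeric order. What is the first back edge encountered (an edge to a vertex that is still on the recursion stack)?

4→13

DFS from 13 (visiting neighbors in alphabetical/numeric order); mark gray on enter, black on exit:
13 gray
  3 gray
    0 gray
      2 gray
      2 black
      7 gray
        4 gray
          4→2: 2 black — skip
          10 gray
          10 black
          4→13: 13 is gray → back edge
First back edge: 4 → 13.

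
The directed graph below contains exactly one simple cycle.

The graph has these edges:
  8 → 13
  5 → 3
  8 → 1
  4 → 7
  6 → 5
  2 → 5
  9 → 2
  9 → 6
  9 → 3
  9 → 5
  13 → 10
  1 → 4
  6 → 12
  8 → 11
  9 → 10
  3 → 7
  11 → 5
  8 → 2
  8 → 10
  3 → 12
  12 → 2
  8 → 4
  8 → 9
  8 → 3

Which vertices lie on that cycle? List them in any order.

2, 3, 5, 12

DFS with gray/black marking from 3:
3 gray
  12 gray
    2 gray
      5 gray
        5→3: 3 is gray → back edge
Back edge closes the cycle 3 → 12 → 2 → 5 → 3; its vertices are {2, 3, 5, 12}.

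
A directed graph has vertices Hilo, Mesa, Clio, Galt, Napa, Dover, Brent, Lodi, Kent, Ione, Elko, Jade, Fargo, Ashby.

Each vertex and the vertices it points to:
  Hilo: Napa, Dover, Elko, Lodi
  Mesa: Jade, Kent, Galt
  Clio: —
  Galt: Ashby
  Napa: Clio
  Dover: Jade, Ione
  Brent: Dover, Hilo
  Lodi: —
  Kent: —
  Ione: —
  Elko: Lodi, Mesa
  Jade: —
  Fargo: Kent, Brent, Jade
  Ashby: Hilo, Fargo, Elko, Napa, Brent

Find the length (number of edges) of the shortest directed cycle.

4

For each vertex v, BFS finds the shortest path from v back to v.
The shortest such closed walk is Ashby → Elko → Mesa → Galt → Ashby, length 4.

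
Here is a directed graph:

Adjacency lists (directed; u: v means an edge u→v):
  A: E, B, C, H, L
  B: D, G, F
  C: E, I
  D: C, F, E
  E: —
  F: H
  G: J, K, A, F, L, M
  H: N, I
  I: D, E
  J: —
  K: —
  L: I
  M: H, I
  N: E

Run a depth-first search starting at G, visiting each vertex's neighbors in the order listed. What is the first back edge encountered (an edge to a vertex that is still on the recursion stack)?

I→D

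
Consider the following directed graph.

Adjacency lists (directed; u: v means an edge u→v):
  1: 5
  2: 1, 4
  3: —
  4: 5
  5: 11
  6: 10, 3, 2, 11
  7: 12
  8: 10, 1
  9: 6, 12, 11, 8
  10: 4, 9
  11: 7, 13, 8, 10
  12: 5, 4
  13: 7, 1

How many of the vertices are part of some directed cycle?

12

A vertex is on a directed cycle iff it belongs to a strongly connected component of size ≥ 2 (or has a self-loop).
The vertices on cycles are {1, 2, 4, 5, 6, 7, 8, 9, 10, 11, 12, 13} — 12 in total.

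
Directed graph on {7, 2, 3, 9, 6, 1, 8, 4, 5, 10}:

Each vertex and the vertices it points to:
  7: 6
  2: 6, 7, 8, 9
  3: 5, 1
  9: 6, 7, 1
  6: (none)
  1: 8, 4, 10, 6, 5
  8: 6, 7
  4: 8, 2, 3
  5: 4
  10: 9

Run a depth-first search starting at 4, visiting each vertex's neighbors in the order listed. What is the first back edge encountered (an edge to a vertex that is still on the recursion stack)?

DFS from 4 (visiting each vertex's neighbors in the order listed); mark gray on enter, black on exit:
4 gray
  8 gray
    6 gray
    6 black
    7 gray
      7→6: 6 black — skip
    7 black
  8 black
  2 gray
    2→6: 6 black — skip
    2→7: 7 black — skip
    2→8: 8 black — skip
    9 gray
      9→6: 6 black — skip
      9→7: 7 black — skip
      1 gray
        1→8: 8 black — skip
        1→4: 4 is gray → back edge
First back edge: 1 → 4.

1->4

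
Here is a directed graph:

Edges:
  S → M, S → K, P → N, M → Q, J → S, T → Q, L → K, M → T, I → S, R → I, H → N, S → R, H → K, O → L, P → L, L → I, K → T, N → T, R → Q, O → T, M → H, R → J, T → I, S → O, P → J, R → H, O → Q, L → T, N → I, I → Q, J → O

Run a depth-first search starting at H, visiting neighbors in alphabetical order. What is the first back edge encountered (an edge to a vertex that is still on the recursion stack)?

S→K

DFS from H (visiting neighbors in alphabetical order); mark gray on enter, black on exit:
H gray
  K gray
    T gray
      I gray
        Q gray
        Q black
        S gray
          S→K: K is gray → back edge
First back edge: S → K.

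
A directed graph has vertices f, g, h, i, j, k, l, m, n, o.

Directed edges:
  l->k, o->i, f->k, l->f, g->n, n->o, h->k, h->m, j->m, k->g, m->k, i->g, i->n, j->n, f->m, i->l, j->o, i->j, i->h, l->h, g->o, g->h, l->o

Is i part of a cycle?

i is on a cycle iff i can reach itself via ≥1 edge.
i → g → o → i — yes.

Yes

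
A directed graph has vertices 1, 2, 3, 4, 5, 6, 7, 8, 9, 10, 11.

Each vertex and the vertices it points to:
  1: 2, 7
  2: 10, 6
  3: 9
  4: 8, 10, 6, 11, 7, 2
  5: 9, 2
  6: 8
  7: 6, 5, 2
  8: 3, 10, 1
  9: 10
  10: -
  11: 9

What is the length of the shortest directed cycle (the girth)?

For each vertex v, BFS finds the shortest path from v back to v.
The shortest such closed walk is 7 → 6 → 8 → 1 → 7, length 4.

4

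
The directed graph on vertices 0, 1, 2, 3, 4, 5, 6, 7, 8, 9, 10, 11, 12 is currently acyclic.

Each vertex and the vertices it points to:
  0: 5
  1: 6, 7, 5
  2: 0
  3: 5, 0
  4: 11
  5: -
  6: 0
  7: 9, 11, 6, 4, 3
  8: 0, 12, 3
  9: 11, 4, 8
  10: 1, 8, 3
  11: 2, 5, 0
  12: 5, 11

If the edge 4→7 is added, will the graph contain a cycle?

Adding 4→7 creates a cycle iff 7 can already reach 4.
Path from 7: 7 → 4.
So 7 → … → 4 → 7 is a cycle.

Yes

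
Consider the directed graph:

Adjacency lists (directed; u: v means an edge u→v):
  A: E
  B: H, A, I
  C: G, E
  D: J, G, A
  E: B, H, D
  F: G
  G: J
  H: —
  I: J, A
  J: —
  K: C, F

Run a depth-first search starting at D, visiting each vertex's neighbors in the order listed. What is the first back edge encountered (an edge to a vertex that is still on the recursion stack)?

B→A

DFS from D (visiting each vertex's neighbors in the order listed); mark gray on enter, black on exit:
D gray
  J gray
  J black
  G gray
    G→J: J black — skip
  G black
  A gray
    E gray
      B gray
        H gray
        H black
        B→A: A is gray → back edge
First back edge: B → A.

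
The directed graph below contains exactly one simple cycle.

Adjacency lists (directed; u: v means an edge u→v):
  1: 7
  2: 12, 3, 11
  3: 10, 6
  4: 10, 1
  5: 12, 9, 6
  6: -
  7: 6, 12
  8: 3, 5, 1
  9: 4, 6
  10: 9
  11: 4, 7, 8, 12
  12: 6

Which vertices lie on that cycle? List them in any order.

DFS with gray/black marking from 4:
4 gray
  10 gray
    9 gray
      9→4: 4 is gray → back edge
Back edge closes the cycle 4 → 10 → 9 → 4; its vertices are {4, 9, 10}.

4, 9, 10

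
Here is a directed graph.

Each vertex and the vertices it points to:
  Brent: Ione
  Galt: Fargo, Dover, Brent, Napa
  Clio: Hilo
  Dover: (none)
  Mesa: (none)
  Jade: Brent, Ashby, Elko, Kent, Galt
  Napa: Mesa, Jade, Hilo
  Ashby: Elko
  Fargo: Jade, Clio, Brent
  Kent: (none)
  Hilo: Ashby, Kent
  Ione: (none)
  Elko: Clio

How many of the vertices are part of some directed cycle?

A vertex is on a directed cycle iff it belongs to a strongly connected component of size ≥ 2 (or has a self-loop).
The vertices on cycles are {Clio, Elko, Galt, Hilo, Jade, Napa, Ashby, Fargo} — 8 in total.

8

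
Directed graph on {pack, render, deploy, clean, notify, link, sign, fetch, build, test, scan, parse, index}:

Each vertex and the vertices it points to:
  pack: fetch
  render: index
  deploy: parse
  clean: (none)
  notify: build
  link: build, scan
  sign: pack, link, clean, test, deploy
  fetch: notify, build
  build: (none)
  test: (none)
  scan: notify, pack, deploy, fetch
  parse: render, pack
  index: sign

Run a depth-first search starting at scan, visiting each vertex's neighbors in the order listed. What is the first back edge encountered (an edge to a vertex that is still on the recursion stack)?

link->scan

DFS from scan (visiting each vertex's neighbors in the order listed); mark gray on enter, black on exit:
scan gray
  notify gray
    build gray
    build black
  notify black
  pack gray
    fetch gray
      fetch→notify: notify black — skip
      fetch→build: build black — skip
    fetch black
  pack black
  deploy gray
    parse gray
      render gray
        index gray
          sign gray
            sign→pack: pack black — skip
            link gray
              link→build: build black — skip
              link→scan: scan is gray → back edge
First back edge: link → scan.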